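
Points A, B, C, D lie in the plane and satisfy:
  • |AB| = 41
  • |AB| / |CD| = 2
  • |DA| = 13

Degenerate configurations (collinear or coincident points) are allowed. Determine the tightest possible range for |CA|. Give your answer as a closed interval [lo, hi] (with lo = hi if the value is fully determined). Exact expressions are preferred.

|CA| ∈ [15/2, 67/2]  (≈ [7.5000, 33.5000])

|AB| ∈ {41}
|AD| ∈ {13}
|CD| ∈ {41/2}
|BD| ∈ [28, 54]
|AC| ∈ [15/2, 67/2]
|BC| ∈ [15/2, 149/2]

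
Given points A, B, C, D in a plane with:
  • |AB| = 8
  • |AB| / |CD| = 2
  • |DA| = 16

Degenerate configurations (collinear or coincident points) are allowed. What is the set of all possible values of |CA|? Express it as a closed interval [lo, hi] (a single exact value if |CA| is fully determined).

|CA| ∈ [12, 20]  (≈ [12.0000, 20.0000])

|AB| ∈ {8}
|AD| ∈ {16}
|CD| ∈ {4}
|BD| ∈ [8, 24]
|AC| ∈ [12, 20]
|BC| ∈ [4, 28]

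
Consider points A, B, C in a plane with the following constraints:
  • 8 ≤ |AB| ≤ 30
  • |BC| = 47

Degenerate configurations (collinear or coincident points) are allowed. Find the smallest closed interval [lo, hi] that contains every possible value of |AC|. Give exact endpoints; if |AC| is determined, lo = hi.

|AC| ∈ [17, 77]  (≈ [17.0000, 77.0000])

|AB| ∈ [8, 30]
|BC| ∈ {47}
|AC| ∈ [17, 77]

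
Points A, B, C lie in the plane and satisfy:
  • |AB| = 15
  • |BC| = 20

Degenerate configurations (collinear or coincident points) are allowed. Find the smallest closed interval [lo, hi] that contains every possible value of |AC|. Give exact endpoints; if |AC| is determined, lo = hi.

|AC| ∈ [5, 35]  (≈ [5.0000, 35.0000])

|AB| ∈ {15}
|BC| ∈ {20}
|AC| ∈ [5, 35]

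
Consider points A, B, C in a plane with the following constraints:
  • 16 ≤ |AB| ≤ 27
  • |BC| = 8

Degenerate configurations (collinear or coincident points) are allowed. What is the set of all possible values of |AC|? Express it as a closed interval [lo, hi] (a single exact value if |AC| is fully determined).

|AB| ∈ [16, 27]
|BC| ∈ {8}
|AC| ∈ [8, 35]

|AC| ∈ [8, 35]  (≈ [8.0000, 35.0000])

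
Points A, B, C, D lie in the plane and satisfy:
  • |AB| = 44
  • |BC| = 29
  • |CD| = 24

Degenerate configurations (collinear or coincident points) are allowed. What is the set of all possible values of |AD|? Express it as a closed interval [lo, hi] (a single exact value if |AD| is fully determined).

|AB| ∈ {44}
|BC| ∈ {29}
|CD| ∈ {24}
|AC| ∈ [15, 73]
|BD| ∈ [5, 53]
|AD| ∈ [0, 97]

|AD| ∈ [0, 97]  (≈ [0.0000, 97.0000])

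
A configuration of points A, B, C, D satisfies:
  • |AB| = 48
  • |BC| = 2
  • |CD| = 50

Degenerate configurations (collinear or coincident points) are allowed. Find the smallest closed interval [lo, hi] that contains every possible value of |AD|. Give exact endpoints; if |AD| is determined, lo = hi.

|AD| ∈ [0, 100]  (≈ [0.0000, 100.0000])

|AB| ∈ {48}
|BC| ∈ {2}
|CD| ∈ {50}
|AC| ∈ [46, 50]
|BD| ∈ [48, 52]
|AD| ∈ [0, 100]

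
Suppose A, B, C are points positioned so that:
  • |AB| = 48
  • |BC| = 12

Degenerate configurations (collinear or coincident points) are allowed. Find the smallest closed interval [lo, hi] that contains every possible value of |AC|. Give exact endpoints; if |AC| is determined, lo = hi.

|AB| ∈ {48}
|BC| ∈ {12}
|AC| ∈ [36, 60]

|AC| ∈ [36, 60]  (≈ [36.0000, 60.0000])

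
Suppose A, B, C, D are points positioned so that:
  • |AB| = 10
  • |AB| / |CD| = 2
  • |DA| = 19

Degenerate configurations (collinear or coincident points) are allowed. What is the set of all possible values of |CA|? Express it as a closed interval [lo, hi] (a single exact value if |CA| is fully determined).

|AB| ∈ {10}
|AD| ∈ {19}
|CD| ∈ {5}
|BD| ∈ [9, 29]
|AC| ∈ [14, 24]
|BC| ∈ [4, 34]

|CA| ∈ [14, 24]  (≈ [14.0000, 24.0000])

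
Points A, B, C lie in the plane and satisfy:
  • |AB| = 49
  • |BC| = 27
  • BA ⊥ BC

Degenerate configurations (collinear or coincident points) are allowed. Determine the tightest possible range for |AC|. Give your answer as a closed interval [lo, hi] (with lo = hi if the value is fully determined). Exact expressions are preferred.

|AB| ∈ {49}
|BC| ∈ {27}
|AC| ∈ {√(3130)}

|AC| = √(3130)  (≈ 55.9464)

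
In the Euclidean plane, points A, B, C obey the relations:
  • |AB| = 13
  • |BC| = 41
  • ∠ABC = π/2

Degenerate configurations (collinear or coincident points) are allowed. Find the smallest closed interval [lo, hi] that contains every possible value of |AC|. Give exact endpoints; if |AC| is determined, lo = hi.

|AC| = 5·√(74)  (≈ 43.0116)

|AB| ∈ {13}
|BC| ∈ {41}
|AC| ∈ {5·√(74)}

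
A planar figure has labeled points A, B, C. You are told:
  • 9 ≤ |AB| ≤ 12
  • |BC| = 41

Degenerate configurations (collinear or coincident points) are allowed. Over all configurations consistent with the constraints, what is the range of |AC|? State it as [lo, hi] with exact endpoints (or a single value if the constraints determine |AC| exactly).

|AC| ∈ [29, 53]  (≈ [29.0000, 53.0000])

|AB| ∈ [9, 12]
|BC| ∈ {41}
|AC| ∈ [29, 53]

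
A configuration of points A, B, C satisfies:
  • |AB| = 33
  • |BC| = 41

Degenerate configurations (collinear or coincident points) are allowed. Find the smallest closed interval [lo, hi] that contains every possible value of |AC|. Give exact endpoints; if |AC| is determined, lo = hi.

|AC| ∈ [8, 74]  (≈ [8.0000, 74.0000])

|AB| ∈ {33}
|BC| ∈ {41}
|AC| ∈ [8, 74]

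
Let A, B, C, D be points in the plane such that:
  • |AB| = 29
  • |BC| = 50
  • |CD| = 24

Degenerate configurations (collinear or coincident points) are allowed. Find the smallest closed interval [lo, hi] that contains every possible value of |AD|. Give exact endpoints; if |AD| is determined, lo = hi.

|AB| ∈ {29}
|BC| ∈ {50}
|CD| ∈ {24}
|AC| ∈ [21, 79]
|BD| ∈ [26, 74]
|AD| ∈ [0, 103]

|AD| ∈ [0, 103]  (≈ [0.0000, 103.0000])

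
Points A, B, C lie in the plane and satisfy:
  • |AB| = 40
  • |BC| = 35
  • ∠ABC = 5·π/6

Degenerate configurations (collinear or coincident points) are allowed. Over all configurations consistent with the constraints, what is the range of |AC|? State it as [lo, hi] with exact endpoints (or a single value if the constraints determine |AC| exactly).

|AB| ∈ {40}
|BC| ∈ {35}
|AC| ∈ {5·√(56·√(3) + 113)}

|AC| = 5·√(56·√(3) + 113)  (≈ 72.4560)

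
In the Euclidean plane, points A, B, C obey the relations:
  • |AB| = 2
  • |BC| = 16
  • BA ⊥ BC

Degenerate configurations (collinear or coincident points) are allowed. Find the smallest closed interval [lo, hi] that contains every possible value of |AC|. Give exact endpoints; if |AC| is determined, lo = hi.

|AC| = 2·√(65)  (≈ 16.1245)

|AB| ∈ {2}
|BC| ∈ {16}
|AC| ∈ {2·√(65)}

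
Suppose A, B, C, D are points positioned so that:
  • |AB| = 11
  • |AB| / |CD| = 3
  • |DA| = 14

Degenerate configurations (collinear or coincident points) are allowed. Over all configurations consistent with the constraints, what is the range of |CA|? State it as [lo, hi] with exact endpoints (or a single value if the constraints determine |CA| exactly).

|AB| ∈ {11}
|AD| ∈ {14}
|CD| ∈ {11/3}
|BD| ∈ [3, 25]
|AC| ∈ [31/3, 53/3]
|BC| ∈ [0, 86/3]

|CA| ∈ [31/3, 53/3]  (≈ [10.3333, 17.6667])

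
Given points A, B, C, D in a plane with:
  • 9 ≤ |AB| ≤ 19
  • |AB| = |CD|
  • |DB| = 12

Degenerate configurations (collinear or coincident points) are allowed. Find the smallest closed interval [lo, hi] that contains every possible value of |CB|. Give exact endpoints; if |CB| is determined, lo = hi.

|AB| ∈ [9, 19]
|BD| ∈ {12}
|CD| ∈ [9, 19]
|AD| ∈ [0, 31]
|BC| ∈ [0, 31]
|AC| ∈ [0, 50]

|CB| ∈ [0, 31]  (≈ [0.0000, 31.0000])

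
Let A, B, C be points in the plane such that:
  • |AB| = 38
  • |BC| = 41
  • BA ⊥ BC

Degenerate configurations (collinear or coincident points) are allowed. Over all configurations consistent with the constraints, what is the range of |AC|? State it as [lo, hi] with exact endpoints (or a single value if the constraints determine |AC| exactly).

|AB| ∈ {38}
|BC| ∈ {41}
|AC| ∈ {25·√(5)}

|AC| = 25·√(5)  (≈ 55.9017)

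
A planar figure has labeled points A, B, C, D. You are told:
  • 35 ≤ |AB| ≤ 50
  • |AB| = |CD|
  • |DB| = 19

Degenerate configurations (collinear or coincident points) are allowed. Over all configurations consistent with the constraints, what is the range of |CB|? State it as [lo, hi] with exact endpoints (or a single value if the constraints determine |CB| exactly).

|CB| ∈ [16, 69]  (≈ [16.0000, 69.0000])

|AB| ∈ [35, 50]
|BD| ∈ {19}
|CD| ∈ [35, 50]
|AD| ∈ [16, 69]
|BC| ∈ [16, 69]
|AC| ∈ [0, 119]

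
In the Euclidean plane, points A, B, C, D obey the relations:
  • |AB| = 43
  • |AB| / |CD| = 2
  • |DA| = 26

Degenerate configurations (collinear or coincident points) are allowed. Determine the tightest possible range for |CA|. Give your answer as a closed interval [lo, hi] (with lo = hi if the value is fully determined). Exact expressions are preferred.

|AB| ∈ {43}
|AD| ∈ {26}
|CD| ∈ {43/2}
|BD| ∈ [17, 69]
|AC| ∈ [9/2, 95/2]
|BC| ∈ [0, 181/2]

|CA| ∈ [9/2, 95/2]  (≈ [4.5000, 47.5000])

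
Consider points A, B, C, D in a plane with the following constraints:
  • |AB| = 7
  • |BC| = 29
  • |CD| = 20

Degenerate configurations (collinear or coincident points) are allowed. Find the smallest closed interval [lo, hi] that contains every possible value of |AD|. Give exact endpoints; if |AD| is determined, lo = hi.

|AB| ∈ {7}
|BC| ∈ {29}
|CD| ∈ {20}
|AC| ∈ [22, 36]
|BD| ∈ [9, 49]
|AD| ∈ [2, 56]

|AD| ∈ [2, 56]  (≈ [2.0000, 56.0000])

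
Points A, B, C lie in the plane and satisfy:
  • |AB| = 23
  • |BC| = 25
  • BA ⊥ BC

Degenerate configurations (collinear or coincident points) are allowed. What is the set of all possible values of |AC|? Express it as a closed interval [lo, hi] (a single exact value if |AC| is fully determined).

|AC| = √(1154)  (≈ 33.9706)

|AB| ∈ {23}
|BC| ∈ {25}
|AC| ∈ {√(1154)}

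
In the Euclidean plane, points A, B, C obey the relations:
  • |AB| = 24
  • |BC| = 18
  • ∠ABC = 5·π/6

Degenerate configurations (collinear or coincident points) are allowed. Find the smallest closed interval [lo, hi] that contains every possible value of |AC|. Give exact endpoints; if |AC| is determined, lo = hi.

|AC| = 6·√(12·√(3) + 25)  (≈ 40.5986)

|AB| ∈ {24}
|BC| ∈ {18}
|AC| ∈ {6·√(12·√(3) + 25)}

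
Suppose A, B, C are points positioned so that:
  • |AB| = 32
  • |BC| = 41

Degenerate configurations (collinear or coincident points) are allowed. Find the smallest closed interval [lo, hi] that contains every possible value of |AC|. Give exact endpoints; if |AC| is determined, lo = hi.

|AB| ∈ {32}
|BC| ∈ {41}
|AC| ∈ [9, 73]

|AC| ∈ [9, 73]  (≈ [9.0000, 73.0000])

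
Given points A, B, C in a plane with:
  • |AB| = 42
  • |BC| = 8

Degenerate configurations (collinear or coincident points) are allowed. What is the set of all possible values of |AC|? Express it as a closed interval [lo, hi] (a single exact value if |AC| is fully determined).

|AB| ∈ {42}
|BC| ∈ {8}
|AC| ∈ [34, 50]

|AC| ∈ [34, 50]  (≈ [34.0000, 50.0000])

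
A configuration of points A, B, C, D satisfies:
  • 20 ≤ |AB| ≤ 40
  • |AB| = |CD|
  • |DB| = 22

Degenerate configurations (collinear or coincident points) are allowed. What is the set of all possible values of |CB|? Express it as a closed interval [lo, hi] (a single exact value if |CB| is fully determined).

|CB| ∈ [0, 62]  (≈ [0.0000, 62.0000])

|AB| ∈ [20, 40]
|BD| ∈ {22}
|CD| ∈ [20, 40]
|AD| ∈ [0, 62]
|BC| ∈ [0, 62]
|AC| ∈ [0, 102]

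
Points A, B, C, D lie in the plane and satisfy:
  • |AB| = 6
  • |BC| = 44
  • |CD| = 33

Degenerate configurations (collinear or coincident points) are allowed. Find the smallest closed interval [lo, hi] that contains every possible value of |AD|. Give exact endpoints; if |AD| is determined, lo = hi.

|AB| ∈ {6}
|BC| ∈ {44}
|CD| ∈ {33}
|AC| ∈ [38, 50]
|BD| ∈ [11, 77]
|AD| ∈ [5, 83]

|AD| ∈ [5, 83]  (≈ [5.0000, 83.0000])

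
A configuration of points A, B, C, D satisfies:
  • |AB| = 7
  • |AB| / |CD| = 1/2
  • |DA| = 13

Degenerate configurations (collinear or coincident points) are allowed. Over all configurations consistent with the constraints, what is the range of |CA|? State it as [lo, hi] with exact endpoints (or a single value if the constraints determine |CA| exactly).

|CA| ∈ [1, 27]  (≈ [1.0000, 27.0000])

|AB| ∈ {7}
|AD| ∈ {13}
|CD| ∈ {14}
|BD| ∈ [6, 20]
|AC| ∈ [1, 27]
|BC| ∈ [0, 34]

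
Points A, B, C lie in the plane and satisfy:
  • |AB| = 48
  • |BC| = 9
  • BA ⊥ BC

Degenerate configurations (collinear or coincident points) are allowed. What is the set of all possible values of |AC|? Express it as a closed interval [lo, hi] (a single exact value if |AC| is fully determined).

|AC| = 3·√(265)  (≈ 48.8365)

|AB| ∈ {48}
|BC| ∈ {9}
|AC| ∈ {3·√(265)}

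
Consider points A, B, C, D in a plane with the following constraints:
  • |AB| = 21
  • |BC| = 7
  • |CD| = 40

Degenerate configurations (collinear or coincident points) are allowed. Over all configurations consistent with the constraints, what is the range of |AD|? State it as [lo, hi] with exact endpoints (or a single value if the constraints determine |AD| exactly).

|AB| ∈ {21}
|BC| ∈ {7}
|CD| ∈ {40}
|AC| ∈ [14, 28]
|BD| ∈ [33, 47]
|AD| ∈ [12, 68]

|AD| ∈ [12, 68]  (≈ [12.0000, 68.0000])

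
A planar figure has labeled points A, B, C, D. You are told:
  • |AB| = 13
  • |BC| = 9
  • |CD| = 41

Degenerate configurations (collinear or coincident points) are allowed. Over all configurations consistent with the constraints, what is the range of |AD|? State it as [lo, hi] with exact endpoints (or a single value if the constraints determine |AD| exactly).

|AD| ∈ [19, 63]  (≈ [19.0000, 63.0000])

|AB| ∈ {13}
|BC| ∈ {9}
|CD| ∈ {41}
|AC| ∈ [4, 22]
|BD| ∈ [32, 50]
|AD| ∈ [19, 63]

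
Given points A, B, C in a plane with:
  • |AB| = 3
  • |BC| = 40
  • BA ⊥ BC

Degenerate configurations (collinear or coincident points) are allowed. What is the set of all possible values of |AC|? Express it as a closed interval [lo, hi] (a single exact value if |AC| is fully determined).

|AB| ∈ {3}
|BC| ∈ {40}
|AC| ∈ {√(1609)}

|AC| = √(1609)  (≈ 40.1123)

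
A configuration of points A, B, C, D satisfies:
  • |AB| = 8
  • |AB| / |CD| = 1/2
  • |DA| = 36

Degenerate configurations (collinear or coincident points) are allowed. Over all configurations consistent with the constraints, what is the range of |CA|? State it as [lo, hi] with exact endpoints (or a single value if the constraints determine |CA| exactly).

|AB| ∈ {8}
|AD| ∈ {36}
|CD| ∈ {16}
|BD| ∈ [28, 44]
|AC| ∈ [20, 52]
|BC| ∈ [12, 60]

|CA| ∈ [20, 52]  (≈ [20.0000, 52.0000])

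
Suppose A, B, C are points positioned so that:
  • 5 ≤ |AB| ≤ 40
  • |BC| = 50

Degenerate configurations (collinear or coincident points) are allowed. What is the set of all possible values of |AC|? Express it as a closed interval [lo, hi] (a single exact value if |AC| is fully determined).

|AB| ∈ [5, 40]
|BC| ∈ {50}
|AC| ∈ [10, 90]

|AC| ∈ [10, 90]  (≈ [10.0000, 90.0000])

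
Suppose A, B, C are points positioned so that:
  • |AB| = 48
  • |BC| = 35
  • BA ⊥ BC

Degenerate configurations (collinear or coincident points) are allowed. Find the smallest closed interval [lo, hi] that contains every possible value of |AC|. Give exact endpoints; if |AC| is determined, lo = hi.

|AC| = √(3529)  (≈ 59.4054)

|AB| ∈ {48}
|BC| ∈ {35}
|AC| ∈ {√(3529)}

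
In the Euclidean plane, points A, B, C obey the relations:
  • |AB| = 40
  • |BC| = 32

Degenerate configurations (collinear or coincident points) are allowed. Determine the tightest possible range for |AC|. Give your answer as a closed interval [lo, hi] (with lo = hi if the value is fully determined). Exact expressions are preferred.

|AC| ∈ [8, 72]  (≈ [8.0000, 72.0000])

|AB| ∈ {40}
|BC| ∈ {32}
|AC| ∈ [8, 72]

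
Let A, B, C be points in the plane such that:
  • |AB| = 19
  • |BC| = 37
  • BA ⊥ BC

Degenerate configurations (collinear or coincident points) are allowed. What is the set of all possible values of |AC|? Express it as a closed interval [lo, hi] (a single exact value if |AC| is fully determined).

|AB| ∈ {19}
|BC| ∈ {37}
|AC| ∈ {√(1730)}

|AC| = √(1730)  (≈ 41.5933)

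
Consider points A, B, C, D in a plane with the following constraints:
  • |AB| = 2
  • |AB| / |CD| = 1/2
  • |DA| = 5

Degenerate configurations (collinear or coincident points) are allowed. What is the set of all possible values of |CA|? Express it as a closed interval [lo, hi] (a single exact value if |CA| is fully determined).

|AB| ∈ {2}
|AD| ∈ {5}
|CD| ∈ {4}
|BD| ∈ [3, 7]
|AC| ∈ [1, 9]
|BC| ∈ [0, 11]

|CA| ∈ [1, 9]  (≈ [1.0000, 9.0000])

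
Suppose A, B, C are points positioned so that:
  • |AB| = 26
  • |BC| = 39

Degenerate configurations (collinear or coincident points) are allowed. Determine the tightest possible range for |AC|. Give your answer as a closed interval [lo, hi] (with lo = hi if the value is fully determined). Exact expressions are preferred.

|AC| ∈ [13, 65]  (≈ [13.0000, 65.0000])

|AB| ∈ {26}
|BC| ∈ {39}
|AC| ∈ [13, 65]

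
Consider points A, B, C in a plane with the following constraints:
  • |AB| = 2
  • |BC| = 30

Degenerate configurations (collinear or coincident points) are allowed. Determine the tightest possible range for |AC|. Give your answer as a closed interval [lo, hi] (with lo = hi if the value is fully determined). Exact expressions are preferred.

|AC| ∈ [28, 32]  (≈ [28.0000, 32.0000])

|AB| ∈ {2}
|BC| ∈ {30}
|AC| ∈ [28, 32]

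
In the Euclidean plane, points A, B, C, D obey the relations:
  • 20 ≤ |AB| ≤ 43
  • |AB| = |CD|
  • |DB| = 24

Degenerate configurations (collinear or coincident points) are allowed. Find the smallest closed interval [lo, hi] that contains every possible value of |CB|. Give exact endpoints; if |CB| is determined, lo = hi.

|CB| ∈ [0, 67]  (≈ [0.0000, 67.0000])

|AB| ∈ [20, 43]
|BD| ∈ {24}
|CD| ∈ [20, 43]
|AD| ∈ [0, 67]
|BC| ∈ [0, 67]
|AC| ∈ [0, 110]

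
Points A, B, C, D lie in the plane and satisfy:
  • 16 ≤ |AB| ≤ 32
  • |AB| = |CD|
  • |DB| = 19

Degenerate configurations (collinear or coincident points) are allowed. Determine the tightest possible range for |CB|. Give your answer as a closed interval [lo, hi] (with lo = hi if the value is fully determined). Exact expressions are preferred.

|CB| ∈ [0, 51]  (≈ [0.0000, 51.0000])

|AB| ∈ [16, 32]
|BD| ∈ {19}
|CD| ∈ [16, 32]
|AD| ∈ [0, 51]
|BC| ∈ [0, 51]
|AC| ∈ [0, 83]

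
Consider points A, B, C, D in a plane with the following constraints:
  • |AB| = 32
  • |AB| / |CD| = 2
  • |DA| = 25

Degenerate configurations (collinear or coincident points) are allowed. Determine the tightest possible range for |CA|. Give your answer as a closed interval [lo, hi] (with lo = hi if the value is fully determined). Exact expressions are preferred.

|CA| ∈ [9, 41]  (≈ [9.0000, 41.0000])

|AB| ∈ {32}
|AD| ∈ {25}
|CD| ∈ {16}
|BD| ∈ [7, 57]
|AC| ∈ [9, 41]
|BC| ∈ [0, 73]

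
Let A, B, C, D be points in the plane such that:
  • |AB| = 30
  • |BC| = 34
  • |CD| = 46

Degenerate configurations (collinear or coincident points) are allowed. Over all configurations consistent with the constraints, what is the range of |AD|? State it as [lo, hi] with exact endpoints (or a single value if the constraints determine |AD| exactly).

|AB| ∈ {30}
|BC| ∈ {34}
|CD| ∈ {46}
|AC| ∈ [4, 64]
|BD| ∈ [12, 80]
|AD| ∈ [0, 110]

|AD| ∈ [0, 110]  (≈ [0.0000, 110.0000])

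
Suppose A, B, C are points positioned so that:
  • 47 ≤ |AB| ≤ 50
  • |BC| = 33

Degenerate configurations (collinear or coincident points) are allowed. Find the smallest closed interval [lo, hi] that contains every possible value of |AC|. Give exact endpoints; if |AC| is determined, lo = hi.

|AC| ∈ [14, 83]  (≈ [14.0000, 83.0000])

|AB| ∈ [47, 50]
|BC| ∈ {33}
|AC| ∈ [14, 83]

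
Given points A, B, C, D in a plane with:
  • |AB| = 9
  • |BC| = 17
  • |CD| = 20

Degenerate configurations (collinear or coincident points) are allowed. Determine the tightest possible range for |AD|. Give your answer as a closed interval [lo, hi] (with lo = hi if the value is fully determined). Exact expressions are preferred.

|AD| ∈ [0, 46]  (≈ [0.0000, 46.0000])

|AB| ∈ {9}
|BC| ∈ {17}
|CD| ∈ {20}
|AC| ∈ [8, 26]
|BD| ∈ [3, 37]
|AD| ∈ [0, 46]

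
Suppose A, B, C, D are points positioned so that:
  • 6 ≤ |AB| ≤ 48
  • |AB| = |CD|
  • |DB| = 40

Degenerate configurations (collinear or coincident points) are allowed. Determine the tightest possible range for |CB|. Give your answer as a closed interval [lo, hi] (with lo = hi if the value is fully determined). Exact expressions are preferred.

|AB| ∈ [6, 48]
|BD| ∈ {40}
|CD| ∈ [6, 48]
|AD| ∈ [0, 88]
|BC| ∈ [0, 88]
|AC| ∈ [0, 136]

|CB| ∈ [0, 88]  (≈ [0.0000, 88.0000])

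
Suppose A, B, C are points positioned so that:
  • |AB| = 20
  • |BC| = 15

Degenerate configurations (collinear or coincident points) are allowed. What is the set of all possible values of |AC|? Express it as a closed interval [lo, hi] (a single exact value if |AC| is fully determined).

|AC| ∈ [5, 35]  (≈ [5.0000, 35.0000])

|AB| ∈ {20}
|BC| ∈ {15}
|AC| ∈ [5, 35]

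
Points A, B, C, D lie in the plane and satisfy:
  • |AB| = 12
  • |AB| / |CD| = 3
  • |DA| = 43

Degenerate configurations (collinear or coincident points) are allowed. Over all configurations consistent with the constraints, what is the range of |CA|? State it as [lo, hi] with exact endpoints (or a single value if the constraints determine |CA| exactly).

|AB| ∈ {12}
|AD| ∈ {43}
|CD| ∈ {4}
|BD| ∈ [31, 55]
|AC| ∈ [39, 47]
|BC| ∈ [27, 59]

|CA| ∈ [39, 47]  (≈ [39.0000, 47.0000])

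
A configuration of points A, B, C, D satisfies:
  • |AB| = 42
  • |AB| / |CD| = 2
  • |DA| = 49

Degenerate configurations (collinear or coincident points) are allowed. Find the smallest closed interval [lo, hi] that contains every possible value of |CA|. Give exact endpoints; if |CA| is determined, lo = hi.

|CA| ∈ [28, 70]  (≈ [28.0000, 70.0000])

|AB| ∈ {42}
|AD| ∈ {49}
|CD| ∈ {21}
|BD| ∈ [7, 91]
|AC| ∈ [28, 70]
|BC| ∈ [0, 112]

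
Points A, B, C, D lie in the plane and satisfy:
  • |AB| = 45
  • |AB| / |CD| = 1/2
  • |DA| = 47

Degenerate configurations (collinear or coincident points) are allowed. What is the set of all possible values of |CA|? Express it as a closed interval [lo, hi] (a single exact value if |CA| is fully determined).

|CA| ∈ [43, 137]  (≈ [43.0000, 137.0000])

|AB| ∈ {45}
|AD| ∈ {47}
|CD| ∈ {90}
|BD| ∈ [2, 92]
|AC| ∈ [43, 137]
|BC| ∈ [0, 182]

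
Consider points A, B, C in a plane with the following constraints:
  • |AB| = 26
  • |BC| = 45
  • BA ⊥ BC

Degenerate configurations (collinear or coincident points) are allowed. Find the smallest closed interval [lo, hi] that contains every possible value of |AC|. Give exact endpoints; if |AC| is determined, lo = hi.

|AC| = √(2701)  (≈ 51.9711)

|AB| ∈ {26}
|BC| ∈ {45}
|AC| ∈ {√(2701)}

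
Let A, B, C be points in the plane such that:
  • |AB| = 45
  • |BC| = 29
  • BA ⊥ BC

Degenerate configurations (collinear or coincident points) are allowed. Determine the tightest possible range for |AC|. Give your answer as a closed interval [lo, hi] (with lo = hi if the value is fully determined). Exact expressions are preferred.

|AB| ∈ {45}
|BC| ∈ {29}
|AC| ∈ {√(2866)}

|AC| = √(2866)  (≈ 53.5350)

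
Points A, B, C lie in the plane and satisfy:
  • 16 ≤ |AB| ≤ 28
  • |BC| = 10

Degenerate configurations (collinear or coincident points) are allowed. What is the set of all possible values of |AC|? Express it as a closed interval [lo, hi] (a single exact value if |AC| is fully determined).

|AB| ∈ [16, 28]
|BC| ∈ {10}
|AC| ∈ [6, 38]

|AC| ∈ [6, 38]  (≈ [6.0000, 38.0000])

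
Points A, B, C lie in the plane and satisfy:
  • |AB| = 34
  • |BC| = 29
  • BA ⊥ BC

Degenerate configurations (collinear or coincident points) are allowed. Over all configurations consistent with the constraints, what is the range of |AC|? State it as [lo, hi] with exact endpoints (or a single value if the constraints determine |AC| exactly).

|AB| ∈ {34}
|BC| ∈ {29}
|AC| ∈ {√(1997)}

|AC| = √(1997)  (≈ 44.6878)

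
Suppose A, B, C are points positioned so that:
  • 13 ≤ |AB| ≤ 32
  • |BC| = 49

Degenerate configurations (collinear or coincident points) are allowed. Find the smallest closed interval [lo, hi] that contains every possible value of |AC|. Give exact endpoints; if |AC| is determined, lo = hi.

|AB| ∈ [13, 32]
|BC| ∈ {49}
|AC| ∈ [17, 81]

|AC| ∈ [17, 81]  (≈ [17.0000, 81.0000])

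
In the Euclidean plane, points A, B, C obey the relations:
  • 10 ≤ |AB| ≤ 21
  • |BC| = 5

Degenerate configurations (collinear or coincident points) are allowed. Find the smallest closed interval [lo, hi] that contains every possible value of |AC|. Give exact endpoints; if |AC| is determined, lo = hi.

|AB| ∈ [10, 21]
|BC| ∈ {5}
|AC| ∈ [5, 26]

|AC| ∈ [5, 26]  (≈ [5.0000, 26.0000])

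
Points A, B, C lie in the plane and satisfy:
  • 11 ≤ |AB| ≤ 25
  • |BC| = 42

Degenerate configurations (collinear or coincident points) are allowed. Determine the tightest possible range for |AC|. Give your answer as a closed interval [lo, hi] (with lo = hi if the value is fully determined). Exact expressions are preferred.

|AC| ∈ [17, 67]  (≈ [17.0000, 67.0000])

|AB| ∈ [11, 25]
|BC| ∈ {42}
|AC| ∈ [17, 67]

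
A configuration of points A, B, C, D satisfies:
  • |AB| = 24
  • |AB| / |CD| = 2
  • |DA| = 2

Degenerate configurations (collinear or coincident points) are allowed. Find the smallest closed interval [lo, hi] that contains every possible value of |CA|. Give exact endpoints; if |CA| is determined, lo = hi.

|CA| ∈ [10, 14]  (≈ [10.0000, 14.0000])

|AB| ∈ {24}
|AD| ∈ {2}
|CD| ∈ {12}
|BD| ∈ [22, 26]
|AC| ∈ [10, 14]
|BC| ∈ [10, 38]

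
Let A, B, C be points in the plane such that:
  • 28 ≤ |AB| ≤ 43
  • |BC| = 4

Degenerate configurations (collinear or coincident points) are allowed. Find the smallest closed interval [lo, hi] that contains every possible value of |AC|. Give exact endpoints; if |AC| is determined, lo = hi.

|AB| ∈ [28, 43]
|BC| ∈ {4}
|AC| ∈ [24, 47]

|AC| ∈ [24, 47]  (≈ [24.0000, 47.0000])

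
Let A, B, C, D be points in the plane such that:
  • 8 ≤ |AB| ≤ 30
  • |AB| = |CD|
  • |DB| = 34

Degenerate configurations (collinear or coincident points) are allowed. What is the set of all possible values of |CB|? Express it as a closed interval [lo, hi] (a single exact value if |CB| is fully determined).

|AB| ∈ [8, 30]
|BD| ∈ {34}
|CD| ∈ [8, 30]
|AD| ∈ [4, 64]
|BC| ∈ [4, 64]
|AC| ∈ [0, 94]

|CB| ∈ [4, 64]  (≈ [4.0000, 64.0000])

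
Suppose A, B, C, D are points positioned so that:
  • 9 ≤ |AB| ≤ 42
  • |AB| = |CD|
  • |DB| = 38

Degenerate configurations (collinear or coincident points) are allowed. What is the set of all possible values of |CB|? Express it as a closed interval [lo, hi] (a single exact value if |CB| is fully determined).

|AB| ∈ [9, 42]
|BD| ∈ {38}
|CD| ∈ [9, 42]
|AD| ∈ [0, 80]
|BC| ∈ [0, 80]
|AC| ∈ [0, 122]

|CB| ∈ [0, 80]  (≈ [0.0000, 80.0000])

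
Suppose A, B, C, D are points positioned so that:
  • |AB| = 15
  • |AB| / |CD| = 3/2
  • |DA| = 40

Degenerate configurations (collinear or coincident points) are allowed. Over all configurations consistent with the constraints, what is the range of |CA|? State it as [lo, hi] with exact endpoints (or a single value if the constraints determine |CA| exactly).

|CA| ∈ [30, 50]  (≈ [30.0000, 50.0000])

|AB| ∈ {15}
|AD| ∈ {40}
|CD| ∈ {10}
|BD| ∈ [25, 55]
|AC| ∈ [30, 50]
|BC| ∈ [15, 65]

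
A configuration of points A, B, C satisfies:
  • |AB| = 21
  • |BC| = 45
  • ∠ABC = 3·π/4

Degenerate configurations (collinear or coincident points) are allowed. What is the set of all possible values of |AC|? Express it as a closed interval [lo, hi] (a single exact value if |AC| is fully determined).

|AB| ∈ {21}
|BC| ∈ {45}
|AC| ∈ {3·√(105·√(2) + 274)}

|AC| = 3·√(105·√(2) + 274)  (≈ 61.6639)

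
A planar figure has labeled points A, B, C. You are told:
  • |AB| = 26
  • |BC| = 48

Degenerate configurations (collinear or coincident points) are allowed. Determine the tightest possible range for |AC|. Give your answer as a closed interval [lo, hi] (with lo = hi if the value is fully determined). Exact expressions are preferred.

|AC| ∈ [22, 74]  (≈ [22.0000, 74.0000])

|AB| ∈ {26}
|BC| ∈ {48}
|AC| ∈ [22, 74]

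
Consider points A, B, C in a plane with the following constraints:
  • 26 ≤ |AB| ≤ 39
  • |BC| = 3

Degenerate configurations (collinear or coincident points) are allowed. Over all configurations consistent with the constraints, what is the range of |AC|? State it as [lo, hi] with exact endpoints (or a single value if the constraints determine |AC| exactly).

|AB| ∈ [26, 39]
|BC| ∈ {3}
|AC| ∈ [23, 42]

|AC| ∈ [23, 42]  (≈ [23.0000, 42.0000])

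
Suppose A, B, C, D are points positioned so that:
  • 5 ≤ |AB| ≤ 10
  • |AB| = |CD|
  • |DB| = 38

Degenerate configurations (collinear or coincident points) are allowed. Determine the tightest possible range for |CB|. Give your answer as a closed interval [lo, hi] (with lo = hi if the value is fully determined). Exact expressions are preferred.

|AB| ∈ [5, 10]
|BD| ∈ {38}
|CD| ∈ [5, 10]
|AD| ∈ [28, 48]
|BC| ∈ [28, 48]
|AC| ∈ [18, 58]

|CB| ∈ [28, 48]  (≈ [28.0000, 48.0000])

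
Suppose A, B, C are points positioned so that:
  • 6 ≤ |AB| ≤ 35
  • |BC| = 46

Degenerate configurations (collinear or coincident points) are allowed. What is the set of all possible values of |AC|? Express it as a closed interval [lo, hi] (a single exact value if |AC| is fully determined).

|AC| ∈ [11, 81]  (≈ [11.0000, 81.0000])

|AB| ∈ [6, 35]
|BC| ∈ {46}
|AC| ∈ [11, 81]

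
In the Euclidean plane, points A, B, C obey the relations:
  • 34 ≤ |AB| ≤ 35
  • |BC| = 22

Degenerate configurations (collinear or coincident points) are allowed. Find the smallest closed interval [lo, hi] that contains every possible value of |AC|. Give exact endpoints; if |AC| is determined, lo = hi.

|AC| ∈ [12, 57]  (≈ [12.0000, 57.0000])

|AB| ∈ [34, 35]
|BC| ∈ {22}
|AC| ∈ [12, 57]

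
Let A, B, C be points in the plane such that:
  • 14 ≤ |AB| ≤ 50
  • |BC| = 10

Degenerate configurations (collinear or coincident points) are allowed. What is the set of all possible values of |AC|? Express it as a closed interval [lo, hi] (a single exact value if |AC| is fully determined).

|AB| ∈ [14, 50]
|BC| ∈ {10}
|AC| ∈ [4, 60]

|AC| ∈ [4, 60]  (≈ [4.0000, 60.0000])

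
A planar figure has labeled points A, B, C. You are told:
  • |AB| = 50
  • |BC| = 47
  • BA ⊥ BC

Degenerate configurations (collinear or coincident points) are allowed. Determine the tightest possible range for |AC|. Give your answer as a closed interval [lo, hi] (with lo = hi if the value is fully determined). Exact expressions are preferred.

|AC| = √(4709)  (≈ 68.6222)

|AB| ∈ {50}
|BC| ∈ {47}
|AC| ∈ {√(4709)}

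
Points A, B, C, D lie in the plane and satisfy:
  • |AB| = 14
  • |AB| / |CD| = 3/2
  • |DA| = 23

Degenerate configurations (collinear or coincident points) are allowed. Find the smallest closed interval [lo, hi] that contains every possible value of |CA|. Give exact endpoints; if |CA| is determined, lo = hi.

|CA| ∈ [41/3, 97/3]  (≈ [13.6667, 32.3333])

|AB| ∈ {14}
|AD| ∈ {23}
|CD| ∈ {28/3}
|BD| ∈ [9, 37]
|AC| ∈ [41/3, 97/3]
|BC| ∈ [0, 139/3]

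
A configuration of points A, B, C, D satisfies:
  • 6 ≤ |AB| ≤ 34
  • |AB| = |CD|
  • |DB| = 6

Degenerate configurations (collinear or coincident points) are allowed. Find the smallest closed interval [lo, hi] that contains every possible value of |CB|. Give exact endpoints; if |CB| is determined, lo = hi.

|CB| ∈ [0, 40]  (≈ [0.0000, 40.0000])

|AB| ∈ [6, 34]
|BD| ∈ {6}
|CD| ∈ [6, 34]
|AD| ∈ [0, 40]
|BC| ∈ [0, 40]
|AC| ∈ [0, 74]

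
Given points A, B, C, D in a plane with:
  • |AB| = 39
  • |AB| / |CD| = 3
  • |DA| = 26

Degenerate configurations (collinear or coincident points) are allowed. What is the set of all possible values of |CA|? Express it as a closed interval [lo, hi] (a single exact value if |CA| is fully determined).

|AB| ∈ {39}
|AD| ∈ {26}
|CD| ∈ {13}
|BD| ∈ [13, 65]
|AC| ∈ [13, 39]
|BC| ∈ [0, 78]

|CA| ∈ [13, 39]  (≈ [13.0000, 39.0000])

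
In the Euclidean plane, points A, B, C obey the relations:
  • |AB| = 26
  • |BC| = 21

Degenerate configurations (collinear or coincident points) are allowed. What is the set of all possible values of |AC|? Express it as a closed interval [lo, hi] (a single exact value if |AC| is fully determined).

|AC| ∈ [5, 47]  (≈ [5.0000, 47.0000])

|AB| ∈ {26}
|BC| ∈ {21}
|AC| ∈ [5, 47]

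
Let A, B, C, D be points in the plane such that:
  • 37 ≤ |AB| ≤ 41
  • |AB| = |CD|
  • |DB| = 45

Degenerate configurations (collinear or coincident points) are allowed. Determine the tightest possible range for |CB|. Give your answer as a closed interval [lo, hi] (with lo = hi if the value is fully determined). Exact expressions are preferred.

|AB| ∈ [37, 41]
|BD| ∈ {45}
|CD| ∈ [37, 41]
|AD| ∈ [4, 86]
|BC| ∈ [4, 86]
|AC| ∈ [0, 127]

|CB| ∈ [4, 86]  (≈ [4.0000, 86.0000])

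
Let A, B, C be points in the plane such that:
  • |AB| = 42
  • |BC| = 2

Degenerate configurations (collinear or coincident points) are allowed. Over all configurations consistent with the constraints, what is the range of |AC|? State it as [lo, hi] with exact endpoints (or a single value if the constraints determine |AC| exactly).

|AC| ∈ [40, 44]  (≈ [40.0000, 44.0000])

|AB| ∈ {42}
|BC| ∈ {2}
|AC| ∈ [40, 44]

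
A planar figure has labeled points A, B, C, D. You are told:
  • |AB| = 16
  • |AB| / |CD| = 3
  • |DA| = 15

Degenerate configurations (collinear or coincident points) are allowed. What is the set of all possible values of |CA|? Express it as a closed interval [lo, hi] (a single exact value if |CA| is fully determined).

|CA| ∈ [29/3, 61/3]  (≈ [9.6667, 20.3333])

|AB| ∈ {16}
|AD| ∈ {15}
|CD| ∈ {16/3}
|BD| ∈ [1, 31]
|AC| ∈ [29/3, 61/3]
|BC| ∈ [0, 109/3]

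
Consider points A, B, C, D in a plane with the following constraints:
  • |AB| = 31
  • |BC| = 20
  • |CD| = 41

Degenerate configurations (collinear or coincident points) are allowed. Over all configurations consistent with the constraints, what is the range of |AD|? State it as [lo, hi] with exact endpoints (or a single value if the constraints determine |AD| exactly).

|AB| ∈ {31}
|BC| ∈ {20}
|CD| ∈ {41}
|AC| ∈ [11, 51]
|BD| ∈ [21, 61]
|AD| ∈ [0, 92]

|AD| ∈ [0, 92]  (≈ [0.0000, 92.0000])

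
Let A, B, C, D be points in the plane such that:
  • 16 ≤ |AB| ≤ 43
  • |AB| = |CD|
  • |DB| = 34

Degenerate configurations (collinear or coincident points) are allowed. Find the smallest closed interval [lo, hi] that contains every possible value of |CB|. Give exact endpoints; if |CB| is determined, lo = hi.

|AB| ∈ [16, 43]
|BD| ∈ {34}
|CD| ∈ [16, 43]
|AD| ∈ [0, 77]
|BC| ∈ [0, 77]
|AC| ∈ [0, 120]

|CB| ∈ [0, 77]  (≈ [0.0000, 77.0000])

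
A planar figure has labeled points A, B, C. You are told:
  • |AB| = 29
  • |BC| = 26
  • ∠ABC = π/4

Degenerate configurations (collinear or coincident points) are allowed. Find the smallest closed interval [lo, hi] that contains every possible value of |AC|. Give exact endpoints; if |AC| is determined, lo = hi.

|AC| = √(1517 - 754·√(2))  (≈ 21.2293)

|AB| ∈ {29}
|BC| ∈ {26}
|AC| ∈ {√(1517 - 754·√(2))}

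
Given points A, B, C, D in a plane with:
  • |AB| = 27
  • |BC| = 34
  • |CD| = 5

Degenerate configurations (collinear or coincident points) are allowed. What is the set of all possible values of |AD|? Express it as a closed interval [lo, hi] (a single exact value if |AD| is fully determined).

|AB| ∈ {27}
|BC| ∈ {34}
|CD| ∈ {5}
|AC| ∈ [7, 61]
|BD| ∈ [29, 39]
|AD| ∈ [2, 66]

|AD| ∈ [2, 66]  (≈ [2.0000, 66.0000])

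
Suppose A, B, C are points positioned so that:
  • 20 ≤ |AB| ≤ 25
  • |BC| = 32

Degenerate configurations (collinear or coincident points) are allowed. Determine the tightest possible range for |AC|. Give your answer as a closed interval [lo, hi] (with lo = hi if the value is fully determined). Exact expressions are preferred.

|AC| ∈ [7, 57]  (≈ [7.0000, 57.0000])

|AB| ∈ [20, 25]
|BC| ∈ {32}
|AC| ∈ [7, 57]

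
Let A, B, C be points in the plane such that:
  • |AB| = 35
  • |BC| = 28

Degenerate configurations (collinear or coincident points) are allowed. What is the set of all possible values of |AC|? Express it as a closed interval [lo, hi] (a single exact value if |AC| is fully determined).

|AB| ∈ {35}
|BC| ∈ {28}
|AC| ∈ [7, 63]

|AC| ∈ [7, 63]  (≈ [7.0000, 63.0000])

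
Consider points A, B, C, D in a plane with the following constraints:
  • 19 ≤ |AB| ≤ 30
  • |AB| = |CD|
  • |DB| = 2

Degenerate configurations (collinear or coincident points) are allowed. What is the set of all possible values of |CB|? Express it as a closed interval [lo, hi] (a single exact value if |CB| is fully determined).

|AB| ∈ [19, 30]
|BD| ∈ {2}
|CD| ∈ [19, 30]
|AD| ∈ [17, 32]
|BC| ∈ [17, 32]
|AC| ∈ [0, 62]

|CB| ∈ [17, 32]  (≈ [17.0000, 32.0000])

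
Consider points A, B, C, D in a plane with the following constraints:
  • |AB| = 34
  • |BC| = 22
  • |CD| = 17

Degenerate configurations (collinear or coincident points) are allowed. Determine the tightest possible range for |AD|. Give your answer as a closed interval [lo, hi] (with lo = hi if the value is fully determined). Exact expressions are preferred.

|AD| ∈ [0, 73]  (≈ [0.0000, 73.0000])

|AB| ∈ {34}
|BC| ∈ {22}
|CD| ∈ {17}
|AC| ∈ [12, 56]
|BD| ∈ [5, 39]
|AD| ∈ [0, 73]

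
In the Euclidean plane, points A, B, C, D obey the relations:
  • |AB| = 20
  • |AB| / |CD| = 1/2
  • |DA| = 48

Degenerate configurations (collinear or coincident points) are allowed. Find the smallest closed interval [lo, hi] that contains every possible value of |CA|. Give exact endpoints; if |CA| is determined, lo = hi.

|CA| ∈ [8, 88]  (≈ [8.0000, 88.0000])

|AB| ∈ {20}
|AD| ∈ {48}
|CD| ∈ {40}
|BD| ∈ [28, 68]
|AC| ∈ [8, 88]
|BC| ∈ [0, 108]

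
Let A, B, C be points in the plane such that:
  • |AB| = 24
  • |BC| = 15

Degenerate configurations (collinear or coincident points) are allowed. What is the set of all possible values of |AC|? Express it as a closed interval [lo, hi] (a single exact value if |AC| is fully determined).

|AB| ∈ {24}
|BC| ∈ {15}
|AC| ∈ [9, 39]

|AC| ∈ [9, 39]  (≈ [9.0000, 39.0000])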